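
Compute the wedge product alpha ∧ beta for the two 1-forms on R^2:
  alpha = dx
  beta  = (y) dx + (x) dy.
alpha ∧ beta = (x) dx ∧ dy

Distribute the wedge, using dx_i ∧ dx_j = -dx_j ∧ dx_i and dx_i ∧ dx_i = 0. For each pair (i, j) with i < j, the coefficient of dx_i ∧ dx_j in alpha ∧ beta is (alpha_i * beta_j - alpha_j * beta_i). Collecting: alpha ∧ beta = (x) dx ∧ dy.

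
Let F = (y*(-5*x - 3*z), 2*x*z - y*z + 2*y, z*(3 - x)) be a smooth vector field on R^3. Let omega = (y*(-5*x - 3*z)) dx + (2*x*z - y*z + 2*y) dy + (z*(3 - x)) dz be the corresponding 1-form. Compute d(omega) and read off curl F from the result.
d(omega) = (-2*x + y) dy ∧ dz + (-3*y + z) dz ∧ dx + (5*x + 5*z) dx ∧ dy; curl F = (-2*x + y, -3*y + z, 5*x + 5*z)

d omega = sum_{i<j} (∂f_j/∂x_i - ∂f_i/∂x_j) dx_i ∧ dx_j. Under the identification (dy ∧ dz, dz ∧ dx, dx ∧ dy) ↔ (e_x, e_y, e_z), the coefficients are exactly the components of curl F. Compute:
  ∂R/∂y - ∂Q/∂z = (0) - (2*x - y) = -2*x + y
  ∂P/∂z - ∂R/∂x = (-3*y) - (-z) = -3*y + z
  ∂Q/∂x - ∂P/∂y = (2*z) - (-5*x - 3*z) = 5*x + 5*z.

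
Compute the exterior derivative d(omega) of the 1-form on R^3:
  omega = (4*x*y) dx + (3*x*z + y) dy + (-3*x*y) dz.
d(omega) = (-4*x + 3*z) dx ∧ dy + (-3*y) dx ∧ dz + (-6*x) dy ∧ dz

For a 1-form omega = sum_i f_i dx_i, the exterior derivative is
  d(omega) = sum_{i < j} (∂f_j/∂x_i - ∂f_i/∂x_j) dx_i ∧ dx_j.
  coefficient of dx ∧ dy: ∂f_2/∂x - ∂f_1/∂y = ∂(3*x*z + y)/∂x - ∂(4*x*y)/∂y = -4*x + 3*z
  coefficient of dx ∧ dz: ∂f_3/∂x - ∂f_1/∂z = ∂(-3*x*y)/∂x - ∂(4*x*y)/∂z = -3*y
  coefficient of dy ∧ dz: ∂f_3/∂y - ∂f_2/∂z = ∂(-3*x*y)/∂y - ∂(3*x*z + y)/∂z = -6*x
Assembling: d(omega) = (-4*x + 3*z) dx ∧ dy + (-3*y) dx ∧ dz + (-6*x) dy ∧ dz.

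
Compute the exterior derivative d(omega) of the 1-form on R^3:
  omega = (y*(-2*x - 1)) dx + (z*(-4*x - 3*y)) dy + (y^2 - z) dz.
d(omega) = (2*x - 4*z + 1) dx ∧ dy + (4*x + 5*y) dy ∧ dz

For a 1-form omega = sum_i f_i dx_i, the exterior derivative is
  d(omega) = sum_{i < j} (∂f_j/∂x_i - ∂f_i/∂x_j) dx_i ∧ dx_j.
  coefficient of dx ∧ dy: ∂f_2/∂x - ∂f_1/∂y = ∂(z*(-4*x - 3*y))/∂x - ∂(y*(-2*x - 1))/∂y = 2*x - 4*z + 1
  coefficient of dy ∧ dz: ∂f_3/∂y - ∂f_2/∂z = ∂(y^2 - z)/∂y - ∂(z*(-4*x - 3*y))/∂z = 4*x + 5*y
Assembling: d(omega) = (2*x - 4*z + 1) dx ∧ dy + (4*x + 5*y) dy ∧ dz.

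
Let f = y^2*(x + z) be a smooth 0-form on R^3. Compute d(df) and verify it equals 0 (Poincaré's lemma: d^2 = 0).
d(df) = 0

Step 1: df = sum_i (∂f/∂x_i) dx_i = (y^2) dx + (2*y*(x + z)) dy + (y^2) dz.
Step 2: Apply d again. Using the 1-form formula, the coefficient of dx ∧ dy in d(df) is ∂^2 f/∂x ∂y - ∂^2 f/∂y ∂x = (2*y) - (2*y) = 0 (equality of mixed partials for smooth f).
Similarly for dx ∧ dz and dy ∧ dz — all coefficients vanish. So d(df) = 0.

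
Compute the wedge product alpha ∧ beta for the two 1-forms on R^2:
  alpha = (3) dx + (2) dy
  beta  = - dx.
alpha ∧ beta = (2) dx ∧ dy

Distribute the wedge, using dx_i ∧ dx_j = -dx_j ∧ dx_i and dx_i ∧ dx_i = 0. For each pair (i, j) with i < j, the coefficient of dx_i ∧ dx_j in alpha ∧ beta is (alpha_i * beta_j - alpha_j * beta_i). Collecting: alpha ∧ beta = (2) dx ∧ dy.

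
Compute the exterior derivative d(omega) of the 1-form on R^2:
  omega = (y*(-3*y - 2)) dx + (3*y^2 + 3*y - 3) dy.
d(omega) = (6*y + 2) dx ∧ dy

For a 1-form omega = sum_i f_i dx_i, the exterior derivative is
  d(omega) = sum_{i < j} (∂f_j/∂x_i - ∂f_i/∂x_j) dx_i ∧ dx_j.
  coefficient of dx ∧ dy: ∂f_2/∂x - ∂f_1/∂y = ∂(3*y^2 + 3*y - 3)/∂x - ∂(y*(-3*y - 2))/∂y = 6*y + 2
Assembling: d(omega) = (6*y + 2) dx ∧ dy.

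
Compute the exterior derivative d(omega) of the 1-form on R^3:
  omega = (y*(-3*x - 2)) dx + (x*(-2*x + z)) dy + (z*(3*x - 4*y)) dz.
d(omega) = (-x + z + 2) dx ∧ dy + (3*z) dx ∧ dz + (-x - 4*z) dy ∧ dz

For a 1-form omega = sum_i f_i dx_i, the exterior derivative is
  d(omega) = sum_{i < j} (∂f_j/∂x_i - ∂f_i/∂x_j) dx_i ∧ dx_j.
  coefficient of dx ∧ dy: ∂f_2/∂x - ∂f_1/∂y = ∂(x*(-2*x + z))/∂x - ∂(y*(-3*x - 2))/∂y = -x + z + 2
  coefficient of dx ∧ dz: ∂f_3/∂x - ∂f_1/∂z = ∂(z*(3*x - 4*y))/∂x - ∂(y*(-3*x - 2))/∂z = 3*z
  coefficient of dy ∧ dz: ∂f_3/∂y - ∂f_2/∂z = ∂(z*(3*x - 4*y))/∂y - ∂(x*(-2*x + z))/∂z = -x - 4*z
Assembling: d(omega) = (-x + z + 2) dx ∧ dy + (3*z) dx ∧ dz + (-x - 4*z) dy ∧ dz.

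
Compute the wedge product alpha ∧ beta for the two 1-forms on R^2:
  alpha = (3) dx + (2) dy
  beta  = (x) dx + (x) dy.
alpha ∧ beta = (x) dx ∧ dy

Distribute the wedge, using dx_i ∧ dx_j = -dx_j ∧ dx_i and dx_i ∧ dx_i = 0. For each pair (i, j) with i < j, the coefficient of dx_i ∧ dx_j in alpha ∧ beta is (alpha_i * beta_j - alpha_j * beta_i). Collecting: alpha ∧ beta = (x) dx ∧ dy.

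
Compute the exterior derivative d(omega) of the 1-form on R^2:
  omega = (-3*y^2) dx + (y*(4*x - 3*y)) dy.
d(omega) = (10*y) dx ∧ dy

For a 1-form omega = sum_i f_i dx_i, the exterior derivative is
  d(omega) = sum_{i < j} (∂f_j/∂x_i - ∂f_i/∂x_j) dx_i ∧ dx_j.
  coefficient of dx ∧ dy: ∂f_2/∂x - ∂f_1/∂y = ∂(y*(4*x - 3*y))/∂x - ∂(-3*y^2)/∂y = 10*y
Assembling: d(omega) = (10*y) dx ∧ dy.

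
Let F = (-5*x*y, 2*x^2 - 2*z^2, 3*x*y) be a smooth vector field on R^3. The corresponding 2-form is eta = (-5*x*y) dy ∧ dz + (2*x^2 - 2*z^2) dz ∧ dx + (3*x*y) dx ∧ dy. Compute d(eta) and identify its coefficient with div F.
d(eta) = (-5*y) dx ∧ dy ∧ dz; div F = -5*y

For a 2-form in R^3 of the form above, applying d gives a 3-form with coefficient ∂P/∂x + ∂Q/∂y + ∂R/∂z:
  ∂P/∂x = -5*y
  ∂Q/∂y = 0
  ∂R/∂z = 0
Sum = -5*y, which is exactly div F.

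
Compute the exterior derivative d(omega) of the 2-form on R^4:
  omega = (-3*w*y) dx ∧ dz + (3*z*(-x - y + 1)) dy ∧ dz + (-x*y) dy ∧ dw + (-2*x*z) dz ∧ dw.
d(omega) = (3*w - 3*z) dx ∧ dy ∧ dz + (-3*y - 2*z) dx ∧ dz ∧ dw + (-y) dx ∧ dy ∧ dw

For a 2-form omega = sum_{i<j} g_{ij} dx_i ∧ dx_j, the exterior derivative is
  d(omega) = sum_{i<j} d(g_{ij}) ∧ dx_i ∧ dx_j = sum_{i<j, k} (∂g_{ij}/∂x_k) dx_k ∧ dx_i ∧ dx_j.
Expand each term, using dx_k ∧ dx_i ∧ dx_j = sgn(permutation) dx_{(a)} ∧ dx_{(b)} ∧ dx_{(c)} with (a < b < c) sorted:
  d(-3*w*y) includes (∂/∂y)(-3*w*y) dy = (-3*w) dy, which multiplied by dx ∧ dz gives (3*w) dx ∧ dy ∧ dz
  d(-3*w*y) includes (∂/∂w)(-3*w*y) dw = (-3*y) dw, which multiplied by dx ∧ dz gives (-3*y) dx ∧ dz ∧ dw
  d(3*z*(-x - y + 1)) includes (∂/∂x)(3*z*(-x - y + 1)) dx = (-3*z) dx, which multiplied by dy ∧ dz gives (-3*z) dx ∧ dy ∧ dz
  d(-x*y) includes (∂/∂x)(-x*y) dx = (-y) dx, which multiplied by dy ∧ dw gives (-y) dx ∧ dy ∧ dw
  d(-2*x*z) includes (∂/∂x)(-2*x*z) dx = (-2*z) dx, which multiplied by dz ∧ dw gives (-2*z) dx ∧ dz ∧ dw
Collecting like 3-forms: d(omega) = (3*w - 3*z) dx ∧ dy ∧ dz + (-3*y - 2*z) dx ∧ dz ∧ dw + (-y) dx ∧ dy ∧ dw.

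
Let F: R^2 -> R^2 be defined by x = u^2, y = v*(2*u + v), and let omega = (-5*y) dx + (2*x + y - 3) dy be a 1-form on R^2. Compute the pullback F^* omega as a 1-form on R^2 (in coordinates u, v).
F^* omega = (2*v*(-8*u^2 - 3*u*v + v^2 - 3)) du + (4*u^3 + 8*u^2*v + 6*u*v^2 - 6*u + 2*v^3 - 6*v) dv

Using F^*(f dg) = (f ∘ F) d(g ∘ F), substitute each coordinate x_i by F_i(u, v) in f_i, and replace dx_i by d F_i = (∂F_i/∂u) du + (∂F_i/∂v) dv.
  For the x component: f_1(F) = 5*v*(-2*u - v); d F_1 = (2*u) du + (0) dv
  For the y component: f_2(F) = 2*u^2 + 2*u*v + v^2 - 3; d F_2 = (2*v) du + (2*u + 2*v) dv
Combining and collecting du, dv coefficients:
  coeff of du: 2*v*(-8*u^2 - 3*u*v + v^2 - 3)
  coeff of dv: 4*u^3 + 8*u^2*v + 6*u*v^2 - 6*u + 2*v^3 - 6*v
F^* omega = (2*v*(-8*u^2 - 3*u*v + v^2 - 3)) du + (4*u^3 + 8*u^2*v + 6*u*v^2 - 6*u + 2*v^3 - 6*v) dv.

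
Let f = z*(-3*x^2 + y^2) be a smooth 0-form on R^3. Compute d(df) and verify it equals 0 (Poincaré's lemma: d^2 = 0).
d(df) = 0

Step 1: df = sum_i (∂f/∂x_i) dx_i = (-6*x*z) dx + (2*y*z) dy + (-3*x^2 + y^2) dz.
Step 2: Apply d again. Using the 1-form formula, the coefficient of dx ∧ dy in d(df) is ∂^2 f/∂x ∂y - ∂^2 f/∂y ∂x = (0) - (0) = 0 (equality of mixed partials for smooth f).
Similarly for dx ∧ dz and dy ∧ dz — all coefficients vanish. So d(df) = 0.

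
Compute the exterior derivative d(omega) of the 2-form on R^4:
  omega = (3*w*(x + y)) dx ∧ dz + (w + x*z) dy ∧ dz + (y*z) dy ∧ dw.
d(omega) = (-3*w + z) dx ∧ dy ∧ dz + (3*x + 3*y) dx ∧ dz ∧ dw + (1 - y) dy ∧ dz ∧ dw

For a 2-form omega = sum_{i<j} g_{ij} dx_i ∧ dx_j, the exterior derivative is
  d(omega) = sum_{i<j} d(g_{ij}) ∧ dx_i ∧ dx_j = sum_{i<j, k} (∂g_{ij}/∂x_k) dx_k ∧ dx_i ∧ dx_j.
Expand each term, using dx_k ∧ dx_i ∧ dx_j = sgn(permutation) dx_{(a)} ∧ dx_{(b)} ∧ dx_{(c)} with (a < b < c) sorted:
  d(3*w*(x + y)) includes (∂/∂y)(3*w*(x + y)) dy = (3*w) dy, which multiplied by dx ∧ dz gives (-3*w) dx ∧ dy ∧ dz
  d(3*w*(x + y)) includes (∂/∂w)(3*w*(x + y)) dw = (3*x + 3*y) dw, which multiplied by dx ∧ dz gives (3*x + 3*y) dx ∧ dz ∧ dw
  d(w + x*z) includes (∂/∂x)(w + x*z) dx = (z) dx, which multiplied by dy ∧ dz gives (z) dx ∧ dy ∧ dz
  d(w + x*z) includes (∂/∂w)(w + x*z) dw = (1) dw, which multiplied by dy ∧ dz gives (1) dy ∧ dz ∧ dw
  d(y*z) includes (∂/∂z)(y*z) dz = (y) dz, which multiplied by dy ∧ dw gives (-y) dy ∧ dz ∧ dw
Collecting like 3-forms: d(omega) = (-3*w + z) dx ∧ dy ∧ dz + (3*x + 3*y) dx ∧ dz ∧ dw + (1 - y) dy ∧ dz ∧ dw.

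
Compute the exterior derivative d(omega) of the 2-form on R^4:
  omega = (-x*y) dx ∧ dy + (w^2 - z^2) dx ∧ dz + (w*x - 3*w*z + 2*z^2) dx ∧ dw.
d(omega) = (5*w - 4*z) dx ∧ dz ∧ dw

For a 2-form omega = sum_{i<j} g_{ij} dx_i ∧ dx_j, the exterior derivative is
  d(omega) = sum_{i<j} d(g_{ij}) ∧ dx_i ∧ dx_j = sum_{i<j, k} (∂g_{ij}/∂x_k) dx_k ∧ dx_i ∧ dx_j.
Expand each term, using dx_k ∧ dx_i ∧ dx_j = sgn(permutation) dx_{(a)} ∧ dx_{(b)} ∧ dx_{(c)} with (a < b < c) sorted:
  d(w^2 - z^2) includes (∂/∂w)(w^2 - z^2) dw = (2*w) dw, which multiplied by dx ∧ dz gives (2*w) dx ∧ dz ∧ dw
  d(w*x - 3*w*z + 2*z^2) includes (∂/∂z)(w*x - 3*w*z + 2*z^2) dz = (-3*w + 4*z) dz, which multiplied by dx ∧ dw gives (3*w - 4*z) dx ∧ dz ∧ dw
Collecting like 3-forms: d(omega) = (5*w - 4*z) dx ∧ dz ∧ dw.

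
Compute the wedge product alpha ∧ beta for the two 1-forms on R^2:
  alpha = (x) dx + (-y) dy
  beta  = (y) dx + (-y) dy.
alpha ∧ beta = (y*(-x + y)) dx ∧ dy

Distribute the wedge, using dx_i ∧ dx_j = -dx_j ∧ dx_i and dx_i ∧ dx_i = 0. For each pair (i, j) with i < j, the coefficient of dx_i ∧ dx_j in alpha ∧ beta is (alpha_i * beta_j - alpha_j * beta_i). Collecting: alpha ∧ beta = (y*(-x + y)) dx ∧ dy.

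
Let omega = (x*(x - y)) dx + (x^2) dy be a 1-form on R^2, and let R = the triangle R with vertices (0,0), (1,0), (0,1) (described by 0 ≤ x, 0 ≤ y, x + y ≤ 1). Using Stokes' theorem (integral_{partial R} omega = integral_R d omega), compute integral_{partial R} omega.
integral_(partial R) omega = 1/2

Stokes: integral_partial_R omega = integral_R d omega with d omega = (∂Q/∂x - ∂P/∂y) dx ∧ dy.
  ∂Q/∂x = 2*x
  ∂P/∂y = -x
  integrand = ∂Q/∂x - ∂P/∂y = 3*x.
Integrating over R: integral_0^1 integral_0^{1-x} (3*x) dy dx = 1/2.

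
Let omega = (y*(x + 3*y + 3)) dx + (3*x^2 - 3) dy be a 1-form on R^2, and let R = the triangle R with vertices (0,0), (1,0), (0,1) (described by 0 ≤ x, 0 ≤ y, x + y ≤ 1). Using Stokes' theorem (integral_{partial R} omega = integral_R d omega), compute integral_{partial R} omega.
integral_(partial R) omega = -5/3

Stokes: integral_partial_R omega = integral_R d omega with d omega = (∂Q/∂x - ∂P/∂y) dx ∧ dy.
  ∂Q/∂x = 6*x
  ∂P/∂y = x + 6*y + 3
  integrand = ∂Q/∂x - ∂P/∂y = 5*x - 6*y - 3.
Integrating over R: integral_0^1 integral_0^{1-x} (5*x - 6*y - 3) dy dx = -5/3.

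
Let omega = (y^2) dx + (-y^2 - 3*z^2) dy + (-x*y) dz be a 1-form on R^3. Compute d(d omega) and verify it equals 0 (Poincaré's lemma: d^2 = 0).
d(d omega) = 0

Step 1: d omega = sum_{i<j} (∂f_j/∂x_i - ∂f_i/∂x_j) dx_i ∧ dx_j:
  coeff of dx ∧ dy: -2*y
  coeff of dx ∧ dz: -y
  coeff of dy ∧ dz: -x + 6*z
Step 2: Apply d again to each 2-form coefficient. The only possible 3-form in R^3 is dx ∧ dy ∧ dz, with coefficient
  ∂(coeff of dy∧dz)/∂x - ∂(coeff of dx∧dz)/∂y + ∂(coeff of dx∧dy)/∂z
  = ∂/∂x (-x + 6*z) - ∂/∂y (-y) + ∂/∂z (-2*y).
Each of these terms simplifies to sums of mixed partials that cancel in pairs. The result is 0 (by equality of mixed partials for smooth functions — Schwarz / Clairaut).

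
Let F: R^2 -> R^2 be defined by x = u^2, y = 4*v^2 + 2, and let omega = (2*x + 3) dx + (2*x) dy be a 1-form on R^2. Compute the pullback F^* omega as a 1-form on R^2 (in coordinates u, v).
F^* omega = (4*u^3 + 6*u) du + (16*u^2*v) dv

Using F^*(f dg) = (f ∘ F) d(g ∘ F), substitute each coordinate x_i by F_i(u, v) in f_i, and replace dx_i by d F_i = (∂F_i/∂u) du + (∂F_i/∂v) dv.
  For the x component: f_1(F) = 2*u^2 + 3; d F_1 = (2*u) du + (0) dv
  For the y component: f_2(F) = 2*u^2; d F_2 = (0) du + (8*v) dv
Combining and collecting du, dv coefficients:
  coeff of du: 4*u^3 + 6*u
  coeff of dv: 16*u^2*v
F^* omega = (4*u^3 + 6*u) du + (16*u^2*v) dv.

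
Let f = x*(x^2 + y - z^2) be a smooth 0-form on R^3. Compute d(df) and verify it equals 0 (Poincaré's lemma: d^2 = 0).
d(df) = 0

Step 1: df = sum_i (∂f/∂x_i) dx_i = (3*x^2 + y - z^2) dx + (x) dy + (-2*x*z) dz.
Step 2: Apply d again. Using the 1-form formula, the coefficient of dx ∧ dy in d(df) is ∂^2 f/∂x ∂y - ∂^2 f/∂y ∂x = (1) - (1) = 0 (equality of mixed partials for smooth f).
Similarly for dx ∧ dz and dy ∧ dz — all coefficients vanish. So d(df) = 0.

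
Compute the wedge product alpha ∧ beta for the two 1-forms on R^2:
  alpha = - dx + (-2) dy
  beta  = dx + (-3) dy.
alpha ∧ beta = (5) dx ∧ dy

Distribute the wedge, using dx_i ∧ dx_j = -dx_j ∧ dx_i and dx_i ∧ dx_i = 0. For each pair (i, j) with i < j, the coefficient of dx_i ∧ dx_j in alpha ∧ beta is (alpha_i * beta_j - alpha_j * beta_i). Collecting: alpha ∧ beta = (5) dx ∧ dy.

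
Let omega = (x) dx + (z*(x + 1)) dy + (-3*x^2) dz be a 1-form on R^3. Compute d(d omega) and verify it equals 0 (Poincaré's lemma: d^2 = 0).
d(d omega) = 0

Step 1: d omega = sum_{i<j} (∂f_j/∂x_i - ∂f_i/∂x_j) dx_i ∧ dx_j:
  coeff of dx ∧ dy: z
  coeff of dx ∧ dz: -6*x
  coeff of dy ∧ dz: -x - 1
Step 2: Apply d again to each 2-form coefficient. The only possible 3-form in R^3 is dx ∧ dy ∧ dz, with coefficient
  ∂(coeff of dy∧dz)/∂x - ∂(coeff of dx∧dz)/∂y + ∂(coeff of dx∧dy)/∂z
  = ∂/∂x (-x - 1) - ∂/∂y (-6*x) + ∂/∂z (z).
Each of these terms simplifies to sums of mixed partials that cancel in pairs. The result is 0 (by equality of mixed partials for smooth functions — Schwarz / Clairaut).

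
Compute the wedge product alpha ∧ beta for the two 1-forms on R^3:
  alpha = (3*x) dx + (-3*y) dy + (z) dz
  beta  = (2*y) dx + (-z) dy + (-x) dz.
alpha ∧ beta = (-3*x*z + 6*y^2) dx ∧ dy + (-3*x^2 - 2*y*z) dx ∧ dz + (3*x*y + z^2) dy ∧ dz

Distribute the wedge, using dx_i ∧ dx_j = -dx_j ∧ dx_i and dx_i ∧ dx_i = 0. For each pair (i, j) with i < j, the coefficient of dx_i ∧ dx_j in alpha ∧ beta is (alpha_i * beta_j - alpha_j * beta_i). Collecting: alpha ∧ beta = (-3*x*z + 6*y^2) dx ∧ dy + (-3*x^2 - 2*y*z) dx ∧ dz + (3*x*y + z^2) dy ∧ dz.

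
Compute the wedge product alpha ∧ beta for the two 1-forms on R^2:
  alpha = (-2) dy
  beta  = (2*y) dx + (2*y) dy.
alpha ∧ beta = (4*y) dx ∧ dy

Distribute the wedge, using dx_i ∧ dx_j = -dx_j ∧ dx_i and dx_i ∧ dx_i = 0. For each pair (i, j) with i < j, the coefficient of dx_i ∧ dx_j in alpha ∧ beta is (alpha_i * beta_j - alpha_j * beta_i). Collecting: alpha ∧ beta = (4*y) dx ∧ dy.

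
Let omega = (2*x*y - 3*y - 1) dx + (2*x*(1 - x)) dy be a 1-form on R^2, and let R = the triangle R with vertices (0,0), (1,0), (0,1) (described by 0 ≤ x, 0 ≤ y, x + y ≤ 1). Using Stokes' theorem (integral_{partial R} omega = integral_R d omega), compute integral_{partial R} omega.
integral_(partial R) omega = 3/2

Stokes: integral_partial_R omega = integral_R d omega with d omega = (∂Q/∂x - ∂P/∂y) dx ∧ dy.
  ∂Q/∂x = 2 - 4*x
  ∂P/∂y = 2*x - 3
  integrand = ∂Q/∂x - ∂P/∂y = 5 - 6*x.
Integrating over R: integral_0^1 integral_0^{1-x} (5 - 6*x) dy dx = 3/2.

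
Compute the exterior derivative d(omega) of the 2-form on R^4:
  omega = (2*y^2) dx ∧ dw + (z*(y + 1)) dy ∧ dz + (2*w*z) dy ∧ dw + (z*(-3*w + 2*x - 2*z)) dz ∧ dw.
d(omega) = (-4*y) dx ∧ dy ∧ dw + (-2*w) dy ∧ dz ∧ dw + (2*z) dx ∧ dz ∧ dw

For a 2-form omega = sum_{i<j} g_{ij} dx_i ∧ dx_j, the exterior derivative is
  d(omega) = sum_{i<j} d(g_{ij}) ∧ dx_i ∧ dx_j = sum_{i<j, k} (∂g_{ij}/∂x_k) dx_k ∧ dx_i ∧ dx_j.
Expand each term, using dx_k ∧ dx_i ∧ dx_j = sgn(permutation) dx_{(a)} ∧ dx_{(b)} ∧ dx_{(c)} with (a < b < c) sorted:
  d(2*y^2) includes (∂/∂y)(2*y^2) dy = (4*y) dy, which multiplied by dx ∧ dw gives (-4*y) dx ∧ dy ∧ dw
  d(2*w*z) includes (∂/∂z)(2*w*z) dz = (2*w) dz, which multiplied by dy ∧ dw gives (-2*w) dy ∧ dz ∧ dw
  d(z*(-3*w + 2*x - 2*z)) includes (∂/∂x)(z*(-3*w + 2*x - 2*z)) dx = (2*z) dx, which multiplied by dz ∧ dw gives (2*z) dx ∧ dz ∧ dw
Collecting like 3-forms: d(omega) = (-4*y) dx ∧ dy ∧ dw + (-2*w) dy ∧ dz ∧ dw + (2*z) dx ∧ dz ∧ dw.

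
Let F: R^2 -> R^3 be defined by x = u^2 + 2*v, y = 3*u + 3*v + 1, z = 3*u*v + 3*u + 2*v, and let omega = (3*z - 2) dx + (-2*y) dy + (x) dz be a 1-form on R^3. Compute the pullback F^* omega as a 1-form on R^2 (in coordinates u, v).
F^* omega = (21*u^2*v + 21*u^2 + 12*u*v - 22*u + 6*v^2 - 12*v - 6) du + (3*u^3 + 2*u^2 + 24*u*v - 2*v - 10) dv

Using F^*(f dg) = (f ∘ F) d(g ∘ F), substitute each coordinate x_i by F_i(u, v) in f_i, and replace dx_i by d F_i = (∂F_i/∂u) du + (∂F_i/∂v) dv.
  For the x component: f_1(F) = 9*u*v + 9*u + 6*v - 2; d F_1 = (2*u) du + (2) dv
  For the y component: f_2(F) = -6*u - 6*v - 2; d F_2 = (3) du + (3) dv
  For the z component: f_3(F) = u^2 + 2*v; d F_3 = (3*v + 3) du + (3*u + 2) dv
Combining and collecting du, dv coefficients:
  coeff of du: 21*u^2*v + 21*u^2 + 12*u*v - 22*u + 6*v^2 - 12*v - 6
  coeff of dv: 3*u^3 + 2*u^2 + 24*u*v - 2*v - 10
F^* omega = (21*u^2*v + 21*u^2 + 12*u*v - 22*u + 6*v^2 - 12*v - 6) du + (3*u^3 + 2*u^2 + 24*u*v - 2*v - 10) dv.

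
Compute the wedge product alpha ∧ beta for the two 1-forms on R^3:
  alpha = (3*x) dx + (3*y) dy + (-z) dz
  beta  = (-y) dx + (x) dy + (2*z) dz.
alpha ∧ beta = (3*x^2 + 3*y^2) dx ∧ dy + (z*(6*x - y)) dx ∧ dz + (z*(x + 6*y)) dy ∧ dz

Distribute the wedge, using dx_i ∧ dx_j = -dx_j ∧ dx_i and dx_i ∧ dx_i = 0. For each pair (i, j) with i < j, the coefficient of dx_i ∧ dx_j in alpha ∧ beta is (alpha_i * beta_j - alpha_j * beta_i). Collecting: alpha ∧ beta = (3*x^2 + 3*y^2) dx ∧ dy + (z*(6*x - y)) dx ∧ dz + (z*(x + 6*y)) dy ∧ dz.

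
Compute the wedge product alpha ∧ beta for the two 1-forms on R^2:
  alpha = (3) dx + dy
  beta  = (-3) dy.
alpha ∧ beta = (-9) dx ∧ dy

Distribute the wedge, using dx_i ∧ dx_j = -dx_j ∧ dx_i and dx_i ∧ dx_i = 0. For each pair (i, j) with i < j, the coefficient of dx_i ∧ dx_j in alpha ∧ beta is (alpha_i * beta_j - alpha_j * beta_i). Collecting: alpha ∧ beta = (-9) dx ∧ dy.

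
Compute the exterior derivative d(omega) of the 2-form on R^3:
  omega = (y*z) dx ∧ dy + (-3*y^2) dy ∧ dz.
d(omega) = (y) dx ∧ dy ∧ dz

For a 2-form omega = sum_{i<j} g_{ij} dx_i ∧ dx_j, the exterior derivative is
  d(omega) = sum_{i<j} d(g_{ij}) ∧ dx_i ∧ dx_j = sum_{i<j, k} (∂g_{ij}/∂x_k) dx_k ∧ dx_i ∧ dx_j.
Expand each term, using dx_k ∧ dx_i ∧ dx_j = sgn(permutation) dx_{(a)} ∧ dx_{(b)} ∧ dx_{(c)} with (a < b < c) sorted:
  d(y*z) includes (∂/∂z)(y*z) dz = (y) dz, which multiplied by dx ∧ dy gives (y) dx ∧ dy ∧ dz
Collecting like 3-forms: d(omega) = (y) dx ∧ dy ∧ dz.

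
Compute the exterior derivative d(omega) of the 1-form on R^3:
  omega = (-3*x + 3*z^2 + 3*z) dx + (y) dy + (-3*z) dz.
d(omega) = (-6*z - 3) dx ∧ dz

For a 1-form omega = sum_i f_i dx_i, the exterior derivative is
  d(omega) = sum_{i < j} (∂f_j/∂x_i - ∂f_i/∂x_j) dx_i ∧ dx_j.
  coefficient of dx ∧ dz: ∂f_3/∂x - ∂f_1/∂z = ∂(-3*z)/∂x - ∂(-3*x + 3*z^2 + 3*z)/∂z = -6*z - 3
Assembling: d(omega) = (-6*z - 3) dx ∧ dz.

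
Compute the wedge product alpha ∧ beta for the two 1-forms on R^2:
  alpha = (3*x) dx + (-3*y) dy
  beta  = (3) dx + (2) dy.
alpha ∧ beta = (6*x + 9*y) dx ∧ dy

Distribute the wedge, using dx_i ∧ dx_j = -dx_j ∧ dx_i and dx_i ∧ dx_i = 0. For each pair (i, j) with i < j, the coefficient of dx_i ∧ dx_j in alpha ∧ beta is (alpha_i * beta_j - alpha_j * beta_i). Collecting: alpha ∧ beta = (6*x + 9*y) dx ∧ dy.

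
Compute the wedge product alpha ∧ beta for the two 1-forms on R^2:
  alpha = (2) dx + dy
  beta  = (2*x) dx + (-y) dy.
alpha ∧ beta = (-2*x - 2*y) dx ∧ dy

Distribute the wedge, using dx_i ∧ dx_j = -dx_j ∧ dx_i and dx_i ∧ dx_i = 0. For each pair (i, j) with i < j, the coefficient of dx_i ∧ dx_j in alpha ∧ beta is (alpha_i * beta_j - alpha_j * beta_i). Collecting: alpha ∧ beta = (-2*x - 2*y) dx ∧ dy.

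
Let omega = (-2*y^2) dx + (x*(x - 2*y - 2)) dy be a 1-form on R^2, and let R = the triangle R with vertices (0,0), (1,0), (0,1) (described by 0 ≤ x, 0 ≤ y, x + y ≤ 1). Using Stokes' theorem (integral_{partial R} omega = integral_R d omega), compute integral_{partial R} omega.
integral_(partial R) omega = -1/3

Stokes: integral_partial_R omega = integral_R d omega with d omega = (∂Q/∂x - ∂P/∂y) dx ∧ dy.
  ∂Q/∂x = 2*x - 2*y - 2
  ∂P/∂y = -4*y
  integrand = ∂Q/∂x - ∂P/∂y = 2*x + 2*y - 2.
Integrating over R: integral_0^1 integral_0^{1-x} (2*x + 2*y - 2) dy dx = -1/3.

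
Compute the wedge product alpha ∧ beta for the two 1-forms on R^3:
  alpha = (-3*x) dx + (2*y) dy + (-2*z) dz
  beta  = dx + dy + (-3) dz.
alpha ∧ beta = (-3*x - 2*y) dx ∧ dy + (9*x + 2*z) dx ∧ dz + (-6*y + 2*z) dy ∧ dz

Distribute the wedge, using dx_i ∧ dx_j = -dx_j ∧ dx_i and dx_i ∧ dx_i = 0. For each pair (i, j) with i < j, the coefficient of dx_i ∧ dx_j in alpha ∧ beta is (alpha_i * beta_j - alpha_j * beta_i). Collecting: alpha ∧ beta = (-3*x - 2*y) dx ∧ dy + (9*x + 2*z) dx ∧ dz + (-6*y + 2*z) dy ∧ dz.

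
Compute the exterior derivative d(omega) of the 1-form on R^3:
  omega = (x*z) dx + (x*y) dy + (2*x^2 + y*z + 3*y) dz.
d(omega) = (y) dx ∧ dy + (3*x) dx ∧ dz + (z + 3) dy ∧ dz

For a 1-form omega = sum_i f_i dx_i, the exterior derivative is
  d(omega) = sum_{i < j} (∂f_j/∂x_i - ∂f_i/∂x_j) dx_i ∧ dx_j.
  coefficient of dx ∧ dy: ∂f_2/∂x - ∂f_1/∂y = ∂(x*y)/∂x - ∂(x*z)/∂y = y
  coefficient of dx ∧ dz: ∂f_3/∂x - ∂f_1/∂z = ∂(2*x^2 + y*z + 3*y)/∂x - ∂(x*z)/∂z = 3*x
  coefficient of dy ∧ dz: ∂f_3/∂y - ∂f_2/∂z = ∂(2*x^2 + y*z + 3*y)/∂y - ∂(x*y)/∂z = z + 3
Assembling: d(omega) = (y) dx ∧ dy + (3*x) dx ∧ dz + (z + 3) dy ∧ dz.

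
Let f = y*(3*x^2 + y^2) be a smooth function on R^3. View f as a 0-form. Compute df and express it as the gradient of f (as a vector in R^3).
df = (6*x*y) dx + (3*x^2 + 3*y^2) dy + (0) dz; grad f = (6*x*y, 3*x^2 + 3*y^2, 0)

For a 0-form f, d f = (∂f/∂x) dx + (∂f/∂y) dy + (∂f/∂z) dz. The components of the vector representation are exactly the entries of grad f in Cartesian coordinates:
  ∂f/∂x = 6*x*y
  ∂f/∂y = 3*x^2 + 3*y^2
  ∂f/∂z = 0.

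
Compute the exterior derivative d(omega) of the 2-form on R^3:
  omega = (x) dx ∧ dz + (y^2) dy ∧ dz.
d(omega) = 0

For a 2-form omega = sum_{i<j} g_{ij} dx_i ∧ dx_j, the exterior derivative is
  d(omega) = sum_{i<j} d(g_{ij}) ∧ dx_i ∧ dx_j = sum_{i<j, k} (∂g_{ij}/∂x_k) dx_k ∧ dx_i ∧ dx_j.
Expand each term, using dx_k ∧ dx_i ∧ dx_j = sgn(permutation) dx_{(a)} ∧ dx_{(b)} ∧ dx_{(c)} with (a < b < c) sorted:

Collecting like 3-forms: d(omega) = 0.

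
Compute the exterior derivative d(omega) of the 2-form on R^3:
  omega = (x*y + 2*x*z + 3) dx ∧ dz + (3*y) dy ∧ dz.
d(omega) = (-x) dx ∧ dy ∧ dz

For a 2-form omega = sum_{i<j} g_{ij} dx_i ∧ dx_j, the exterior derivative is
  d(omega) = sum_{i<j} d(g_{ij}) ∧ dx_i ∧ dx_j = sum_{i<j, k} (∂g_{ij}/∂x_k) dx_k ∧ dx_i ∧ dx_j.
Expand each term, using dx_k ∧ dx_i ∧ dx_j = sgn(permutation) dx_{(a)} ∧ dx_{(b)} ∧ dx_{(c)} with (a < b < c) sorted:
  d(x*y + 2*x*z + 3) includes (∂/∂y)(x*y + 2*x*z + 3) dy = (x) dy, which multiplied by dx ∧ dz gives (-x) dx ∧ dy ∧ dz
Collecting like 3-forms: d(omega) = (-x) dx ∧ dy ∧ dz.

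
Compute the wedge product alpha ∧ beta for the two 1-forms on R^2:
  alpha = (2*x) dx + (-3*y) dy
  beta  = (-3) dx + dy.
alpha ∧ beta = (2*x - 9*y) dx ∧ dy

Distribute the wedge, using dx_i ∧ dx_j = -dx_j ∧ dx_i and dx_i ∧ dx_i = 0. For each pair (i, j) with i < j, the coefficient of dx_i ∧ dx_j in alpha ∧ beta is (alpha_i * beta_j - alpha_j * beta_i). Collecting: alpha ∧ beta = (2*x - 9*y) dx ∧ dy.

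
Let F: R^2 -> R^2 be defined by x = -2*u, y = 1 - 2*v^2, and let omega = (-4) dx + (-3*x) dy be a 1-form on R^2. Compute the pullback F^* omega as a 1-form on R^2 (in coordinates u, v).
F^* omega = (8) du + (-24*u*v) dv

Using F^*(f dg) = (f ∘ F) d(g ∘ F), substitute each coordinate x_i by F_i(u, v) in f_i, and replace dx_i by d F_i = (∂F_i/∂u) du + (∂F_i/∂v) dv.
  For the x component: f_1(F) = -4; d F_1 = (-2) du + (0) dv
  For the y component: f_2(F) = 6*u; d F_2 = (0) du + (-4*v) dv
Combining and collecting du, dv coefficients:
  coeff of du: 8
  coeff of dv: -24*u*v
F^* omega = (8) du + (-24*u*v) dv.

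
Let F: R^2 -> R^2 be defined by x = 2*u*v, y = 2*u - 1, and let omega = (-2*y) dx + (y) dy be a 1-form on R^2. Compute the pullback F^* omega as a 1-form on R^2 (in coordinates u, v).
F^* omega = (-8*u*v + 4*u + 4*v - 2) du + (4*u*(1 - 2*u)) dv

Using F^*(f dg) = (f ∘ F) d(g ∘ F), substitute each coordinate x_i by F_i(u, v) in f_i, and replace dx_i by d F_i = (∂F_i/∂u) du + (∂F_i/∂v) dv.
  For the x component: f_1(F) = 2 - 4*u; d F_1 = (2*v) du + (2*u) dv
  For the y component: f_2(F) = 2*u - 1; d F_2 = (2) du + (0) dv
Combining and collecting du, dv coefficients:
  coeff of du: -8*u*v + 4*u + 4*v - 2
  coeff of dv: 4*u*(1 - 2*u)
F^* omega = (-8*u*v + 4*u + 4*v - 2) du + (4*u*(1 - 2*u)) dv.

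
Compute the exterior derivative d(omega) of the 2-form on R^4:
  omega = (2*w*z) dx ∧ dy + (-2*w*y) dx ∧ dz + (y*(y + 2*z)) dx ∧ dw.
d(omega) = (4*w) dx ∧ dy ∧ dz + (-2*y) dx ∧ dy ∧ dw + (-4*y) dx ∧ dz ∧ dw

For a 2-form omega = sum_{i<j} g_{ij} dx_i ∧ dx_j, the exterior derivative is
  d(omega) = sum_{i<j} d(g_{ij}) ∧ dx_i ∧ dx_j = sum_{i<j, k} (∂g_{ij}/∂x_k) dx_k ∧ dx_i ∧ dx_j.
Expand each term, using dx_k ∧ dx_i ∧ dx_j = sgn(permutation) dx_{(a)} ∧ dx_{(b)} ∧ dx_{(c)} with (a < b < c) sorted:
  d(2*w*z) includes (∂/∂z)(2*w*z) dz = (2*w) dz, which multiplied by dx ∧ dy gives (2*w) dx ∧ dy ∧ dz
  d(2*w*z) includes (∂/∂w)(2*w*z) dw = (2*z) dw, which multiplied by dx ∧ dy gives (2*z) dx ∧ dy ∧ dw
  d(-2*w*y) includes (∂/∂y)(-2*w*y) dy = (-2*w) dy, which multiplied by dx ∧ dz gives (2*w) dx ∧ dy ∧ dz
  d(-2*w*y) includes (∂/∂w)(-2*w*y) dw = (-2*y) dw, which multiplied by dx ∧ dz gives (-2*y) dx ∧ dz ∧ dw
  d(y*(y + 2*z)) includes (∂/∂y)(y*(y + 2*z)) dy = (2*y + 2*z) dy, which multiplied by dx ∧ dw gives (-2*y - 2*z) dx ∧ dy ∧ dw
  d(y*(y + 2*z)) includes (∂/∂z)(y*(y + 2*z)) dz = (2*y) dz, which multiplied by dx ∧ dw gives (-2*y) dx ∧ dz ∧ dw
Collecting like 3-forms: d(omega) = (4*w) dx ∧ dy ∧ dz + (-2*y) dx ∧ dy ∧ dw + (-4*y) dx ∧ dz ∧ dw.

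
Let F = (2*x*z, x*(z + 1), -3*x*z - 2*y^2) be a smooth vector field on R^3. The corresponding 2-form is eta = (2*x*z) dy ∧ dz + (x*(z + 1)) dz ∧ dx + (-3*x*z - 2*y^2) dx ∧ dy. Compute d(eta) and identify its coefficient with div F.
d(eta) = (-3*x + 2*z) dx ∧ dy ∧ dz; div F = -3*x + 2*z

For a 2-form in R^3 of the form above, applying d gives a 3-form with coefficient ∂P/∂x + ∂Q/∂y + ∂R/∂z:
  ∂P/∂x = 2*z
  ∂Q/∂y = 0
  ∂R/∂z = -3*x
Sum = -3*x + 2*z, which is exactly div F.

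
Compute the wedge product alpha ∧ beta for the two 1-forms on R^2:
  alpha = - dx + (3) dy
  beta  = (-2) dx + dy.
alpha ∧ beta = (5) dx ∧ dy

Distribute the wedge, using dx_i ∧ dx_j = -dx_j ∧ dx_i and dx_i ∧ dx_i = 0. For each pair (i, j) with i < j, the coefficient of dx_i ∧ dx_j in alpha ∧ beta is (alpha_i * beta_j - alpha_j * beta_i). Collecting: alpha ∧ beta = (5) dx ∧ dy.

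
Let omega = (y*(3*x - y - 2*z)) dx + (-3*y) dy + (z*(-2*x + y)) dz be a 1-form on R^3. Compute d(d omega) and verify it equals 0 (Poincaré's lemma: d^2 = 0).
d(d omega) = 0

Step 1: d omega = sum_{i<j} (∂f_j/∂x_i - ∂f_i/∂x_j) dx_i ∧ dx_j:
  coeff of dx ∧ dy: -3*x + 2*y + 2*z
  coeff of dx ∧ dz: 2*y - 2*z
  coeff of dy ∧ dz: z
Step 2: Apply d again to each 2-form coefficient. The only possible 3-form in R^3 is dx ∧ dy ∧ dz, with coefficient
  ∂(coeff of dy∧dz)/∂x - ∂(coeff of dx∧dz)/∂y + ∂(coeff of dx∧dy)/∂z
  = ∂/∂x (z) - ∂/∂y (2*y - 2*z) + ∂/∂z (-3*x + 2*y + 2*z).
Each of these terms simplifies to sums of mixed partials that cancel in pairs. The result is 0 (by equality of mixed partials for smooth functions — Schwarz / Clairaut).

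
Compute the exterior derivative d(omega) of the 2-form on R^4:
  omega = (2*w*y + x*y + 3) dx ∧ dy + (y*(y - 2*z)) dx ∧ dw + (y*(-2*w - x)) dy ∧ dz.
d(omega) = (2*z) dx ∧ dy ∧ dw + (2*y) dx ∧ dz ∧ dw + (-y) dx ∧ dy ∧ dz + (-2*y) dy ∧ dz ∧ dw

For a 2-form omega = sum_{i<j} g_{ij} dx_i ∧ dx_j, the exterior derivative is
  d(omega) = sum_{i<j} d(g_{ij}) ∧ dx_i ∧ dx_j = sum_{i<j, k} (∂g_{ij}/∂x_k) dx_k ∧ dx_i ∧ dx_j.
Expand each term, using dx_k ∧ dx_i ∧ dx_j = sgn(permutation) dx_{(a)} ∧ dx_{(b)} ∧ dx_{(c)} with (a < b < c) sorted:
  d(2*w*y + x*y + 3) includes (∂/∂w)(2*w*y + x*y + 3) dw = (2*y) dw, which multiplied by dx ∧ dy gives (2*y) dx ∧ dy ∧ dw
  d(y*(y - 2*z)) includes (∂/∂y)(y*(y - 2*z)) dy = (2*y - 2*z) dy, which multiplied by dx ∧ dw gives (-2*y + 2*z) dx ∧ dy ∧ dw
  d(y*(y - 2*z)) includes (∂/∂z)(y*(y - 2*z)) dz = (-2*y) dz, which multiplied by dx ∧ dw gives (2*y) dx ∧ dz ∧ dw
  d(y*(-2*w - x)) includes (∂/∂x)(y*(-2*w - x)) dx = (-y) dx, which multiplied by dy ∧ dz gives (-y) dx ∧ dy ∧ dz
  d(y*(-2*w - x)) includes (∂/∂w)(y*(-2*w - x)) dw = (-2*y) dw, which multiplied by dy ∧ dz gives (-2*y) dy ∧ dz ∧ dw
Collecting like 3-forms: d(omega) = (2*z) dx ∧ dy ∧ dw + (2*y) dx ∧ dz ∧ dw + (-y) dx ∧ dy ∧ dz + (-2*y) dy ∧ dz ∧ dw.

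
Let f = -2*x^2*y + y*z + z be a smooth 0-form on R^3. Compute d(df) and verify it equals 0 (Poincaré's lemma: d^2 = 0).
d(df) = 0

Step 1: df = sum_i (∂f/∂x_i) dx_i = (-4*x*y) dx + (-2*x^2 + z) dy + (y + 1) dz.
Step 2: Apply d again. Using the 1-form formula, the coefficient of dx ∧ dy in d(df) is ∂^2 f/∂x ∂y - ∂^2 f/∂y ∂x = (-4*x) - (-4*x) = 0 (equality of mixed partials for smooth f).
Similarly for dx ∧ dz and dy ∧ dz — all coefficients vanish. So d(df) = 0.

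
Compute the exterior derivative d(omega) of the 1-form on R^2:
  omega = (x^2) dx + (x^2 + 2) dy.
d(omega) = (2*x) dx ∧ dy

For a 1-form omega = sum_i f_i dx_i, the exterior derivative is
  d(omega) = sum_{i < j} (∂f_j/∂x_i - ∂f_i/∂x_j) dx_i ∧ dx_j.
  coefficient of dx ∧ dy: ∂f_2/∂x - ∂f_1/∂y = ∂(x^2 + 2)/∂x - ∂(x^2)/∂y = 2*x
Assembling: d(omega) = (2*x) dx ∧ dy.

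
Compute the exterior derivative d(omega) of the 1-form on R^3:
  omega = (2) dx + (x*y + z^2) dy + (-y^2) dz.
d(omega) = (y) dx ∧ dy + (-2*y - 2*z) dy ∧ dz

For a 1-form omega = sum_i f_i dx_i, the exterior derivative is
  d(omega) = sum_{i < j} (∂f_j/∂x_i - ∂f_i/∂x_j) dx_i ∧ dx_j.
  coefficient of dx ∧ dy: ∂f_2/∂x - ∂f_1/∂y = ∂(x*y + z^2)/∂x - ∂(2)/∂y = y
  coefficient of dy ∧ dz: ∂f_3/∂y - ∂f_2/∂z = ∂(-y^2)/∂y - ∂(x*y + z^2)/∂z = -2*y - 2*z
Assembling: d(omega) = (y) dx ∧ dy + (-2*y - 2*z) dy ∧ dz.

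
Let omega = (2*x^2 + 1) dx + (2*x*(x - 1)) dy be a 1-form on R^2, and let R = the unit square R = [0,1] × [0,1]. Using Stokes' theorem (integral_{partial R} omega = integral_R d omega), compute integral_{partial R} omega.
integral_(partial R) omega = 0

Stokes: integral_partial_R omega = integral_R d omega with d omega = (∂Q/∂x - ∂P/∂y) dx ∧ dy.
  ∂Q/∂x = 4*x - 2
  ∂P/∂y = 0
  integrand = ∂Q/∂x - ∂P/∂y = 4*x - 2.
Integrating over R: integral_0^1 integral_0^1 (4*x - 2) dx dy = 0.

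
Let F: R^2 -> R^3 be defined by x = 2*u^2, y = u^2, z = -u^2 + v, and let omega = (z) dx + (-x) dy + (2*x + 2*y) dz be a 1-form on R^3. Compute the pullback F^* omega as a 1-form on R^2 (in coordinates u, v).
F^* omega = (4*u*(-5*u^2 + v)) du + (6*u^2) dv

Using F^*(f dg) = (f ∘ F) d(g ∘ F), substitute each coordinate x_i by F_i(u, v) in f_i, and replace dx_i by d F_i = (∂F_i/∂u) du + (∂F_i/∂v) dv.
  For the x component: f_1(F) = -u^2 + v; d F_1 = (4*u) du + (0) dv
  For the y component: f_2(F) = -2*u^2; d F_2 = (2*u) du + (0) dv
  For the z component: f_3(F) = 6*u^2; d F_3 = (-2*u) du + (1) dv
Combining and collecting du, dv coefficients:
  coeff of du: 4*u*(-5*u^2 + v)
  coeff of dv: 6*u^2
F^* omega = (4*u*(-5*u^2 + v)) du + (6*u^2) dv.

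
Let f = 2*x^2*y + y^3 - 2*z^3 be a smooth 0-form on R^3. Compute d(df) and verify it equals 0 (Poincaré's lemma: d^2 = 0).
d(df) = 0

Step 1: df = sum_i (∂f/∂x_i) dx_i = (4*x*y) dx + (2*x^2 + 3*y^2) dy + (-6*z^2) dz.
Step 2: Apply d again. Using the 1-form formula, the coefficient of dx ∧ dy in d(df) is ∂^2 f/∂x ∂y - ∂^2 f/∂y ∂x = (4*x) - (4*x) = 0 (equality of mixed partials for smooth f).
Similarly for dx ∧ dz and dy ∧ dz — all coefficients vanish. So d(df) = 0.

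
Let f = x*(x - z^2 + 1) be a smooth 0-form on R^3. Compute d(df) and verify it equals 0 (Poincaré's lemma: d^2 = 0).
d(df) = 0

Step 1: df = sum_i (∂f/∂x_i) dx_i = (2*x - z^2 + 1) dx + (0) dy + (-2*x*z) dz.
Step 2: Apply d again. Using the 1-form formula, the coefficient of dx ∧ dy in d(df) is ∂^2 f/∂x ∂y - ∂^2 f/∂y ∂x = (0) - (0) = 0 (equality of mixed partials for smooth f).
Similarly for dx ∧ dz and dy ∧ dz — all coefficients vanish. So d(df) = 0.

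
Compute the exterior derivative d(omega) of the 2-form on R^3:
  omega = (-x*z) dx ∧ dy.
d(omega) = (-x) dx ∧ dy ∧ dz

For a 2-form omega = sum_{i<j} g_{ij} dx_i ∧ dx_j, the exterior derivative is
  d(omega) = sum_{i<j} d(g_{ij}) ∧ dx_i ∧ dx_j = sum_{i<j, k} (∂g_{ij}/∂x_k) dx_k ∧ dx_i ∧ dx_j.
Expand each term, using dx_k ∧ dx_i ∧ dx_j = sgn(permutation) dx_{(a)} ∧ dx_{(b)} ∧ dx_{(c)} with (a < b < c) sorted:
  d(-x*z) includes (∂/∂z)(-x*z) dz = (-x) dz, which multiplied by dx ∧ dy gives (-x) dx ∧ dy ∧ dz
Collecting like 3-forms: d(omega) = (-x) dx ∧ dy ∧ dz.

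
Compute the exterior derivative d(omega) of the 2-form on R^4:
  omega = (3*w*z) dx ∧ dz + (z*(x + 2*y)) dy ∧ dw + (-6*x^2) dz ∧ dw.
d(omega) = (-12*x + 3*z) dx ∧ dz ∧ dw + (z) dx ∧ dy ∧ dw + (-x - 2*y) dy ∧ dz ∧ dw

For a 2-form omega = sum_{i<j} g_{ij} dx_i ∧ dx_j, the exterior derivative is
  d(omega) = sum_{i<j} d(g_{ij}) ∧ dx_i ∧ dx_j = sum_{i<j, k} (∂g_{ij}/∂x_k) dx_k ∧ dx_i ∧ dx_j.
Expand each term, using dx_k ∧ dx_i ∧ dx_j = sgn(permutation) dx_{(a)} ∧ dx_{(b)} ∧ dx_{(c)} with (a < b < c) sorted:
  d(3*w*z) includes (∂/∂w)(3*w*z) dw = (3*z) dw, which multiplied by dx ∧ dz gives (3*z) dx ∧ dz ∧ dw
  d(z*(x + 2*y)) includes (∂/∂x)(z*(x + 2*y)) dx = (z) dx, which multiplied by dy ∧ dw gives (z) dx ∧ dy ∧ dw
  d(z*(x + 2*y)) includes (∂/∂z)(z*(x + 2*y)) dz = (x + 2*y) dz, which multiplied by dy ∧ dw gives (-x - 2*y) dy ∧ dz ∧ dw
  d(-6*x^2) includes (∂/∂x)(-6*x^2) dx = (-12*x) dx, which multiplied by dz ∧ dw gives (-12*x) dx ∧ dz ∧ dw
Collecting like 3-forms: d(omega) = (-12*x + 3*z) dx ∧ dz ∧ dw + (z) dx ∧ dy ∧ dw + (-x - 2*y) dy ∧ dz ∧ dw.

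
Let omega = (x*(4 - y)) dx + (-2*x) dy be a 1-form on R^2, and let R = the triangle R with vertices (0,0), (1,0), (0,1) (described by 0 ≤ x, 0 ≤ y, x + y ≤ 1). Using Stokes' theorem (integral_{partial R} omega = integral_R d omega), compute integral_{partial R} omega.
integral_(partial R) omega = -5/6

Stokes: integral_partial_R omega = integral_R d omega with d omega = (∂Q/∂x - ∂P/∂y) dx ∧ dy.
  ∂Q/∂x = -2
  ∂P/∂y = -x
  integrand = ∂Q/∂x - ∂P/∂y = x - 2.
Integrating over R: integral_0^1 integral_0^{1-x} (x - 2) dy dx = -5/6.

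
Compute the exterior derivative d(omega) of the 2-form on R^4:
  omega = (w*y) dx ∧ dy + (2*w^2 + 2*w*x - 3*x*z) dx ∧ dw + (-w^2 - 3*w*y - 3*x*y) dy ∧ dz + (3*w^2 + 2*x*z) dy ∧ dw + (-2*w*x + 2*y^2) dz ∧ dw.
d(omega) = (y + 2*z) dx ∧ dy ∧ dw + (-2*w + 3*x) dx ∧ dz ∧ dw + (-3*y) dx ∧ dy ∧ dz + (-2*w - 2*x + y) dy ∧ dz ∧ dw

For a 2-form omega = sum_{i<j} g_{ij} dx_i ∧ dx_j, the exterior derivative is
  d(omega) = sum_{i<j} d(g_{ij}) ∧ dx_i ∧ dx_j = sum_{i<j, k} (∂g_{ij}/∂x_k) dx_k ∧ dx_i ∧ dx_j.
Expand each term, using dx_k ∧ dx_i ∧ dx_j = sgn(permutation) dx_{(a)} ∧ dx_{(b)} ∧ dx_{(c)} with (a < b < c) sorted:
  d(w*y) includes (∂/∂w)(w*y) dw = (y) dw, which multiplied by dx ∧ dy gives (y) dx ∧ dy ∧ dw
  d(2*w^2 + 2*w*x - 3*x*z) includes (∂/∂z)(2*w^2 + 2*w*x - 3*x*z) dz = (-3*x) dz, which multiplied by dx ∧ dw gives (3*x) dx ∧ dz ∧ dw
  d(-w^2 - 3*w*y - 3*x*y) includes (∂/∂x)(-w^2 - 3*w*y - 3*x*y) dx = (-3*y) dx, which multiplied by dy ∧ dz gives (-3*y) dx ∧ dy ∧ dz
  d(-w^2 - 3*w*y - 3*x*y) includes (∂/∂w)(-w^2 - 3*w*y - 3*x*y) dw = (-2*w - 3*y) dw, which multiplied by dy ∧ dz gives (-2*w - 3*y) dy ∧ dz ∧ dw
  d(3*w^2 + 2*x*z) includes (∂/∂x)(3*w^2 + 2*x*z) dx = (2*z) dx, which multiplied by dy ∧ dw gives (2*z) dx ∧ dy ∧ dw
  d(3*w^2 + 2*x*z) includes (∂/∂z)(3*w^2 + 2*x*z) dz = (2*x) dz, which multiplied by dy ∧ dw gives (-2*x) dy ∧ dz ∧ dw
  d(-2*w*x + 2*y^2) includes (∂/∂x)(-2*w*x + 2*y^2) dx = (-2*w) dx, which multiplied by dz ∧ dw gives (-2*w) dx ∧ dz ∧ dw
  d(-2*w*x + 2*y^2) includes (∂/∂y)(-2*w*x + 2*y^2) dy = (4*y) dy, which multiplied by dz ∧ dw gives (4*y) dy ∧ dz ∧ dw
Collecting like 3-forms: d(omega) = (y + 2*z) dx ∧ dy ∧ dw + (-2*w + 3*x) dx ∧ dz ∧ dw + (-3*y) dx ∧ dy ∧ dz + (-2*w - 2*x + y) dy ∧ dz ∧ dw.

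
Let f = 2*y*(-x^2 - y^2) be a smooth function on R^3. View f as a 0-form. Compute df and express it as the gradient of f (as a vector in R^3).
df = (-4*x*y) dx + (-2*x^2 - 6*y^2) dy + (0) dz; grad f = (-4*x*y, -2*x^2 - 6*y^2, 0)

For a 0-form f, d f = (∂f/∂x) dx + (∂f/∂y) dy + (∂f/∂z) dz. The components of the vector representation are exactly the entries of grad f in Cartesian coordinates:
  ∂f/∂x = -4*x*y
  ∂f/∂y = -2*x^2 - 6*y^2
  ∂f/∂z = 0.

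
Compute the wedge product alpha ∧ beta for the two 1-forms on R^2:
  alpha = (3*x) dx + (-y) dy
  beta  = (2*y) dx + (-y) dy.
alpha ∧ beta = (y*(-3*x + 2*y)) dx ∧ dy

Distribute the wedge, using dx_i ∧ dx_j = -dx_j ∧ dx_i and dx_i ∧ dx_i = 0. For each pair (i, j) with i < j, the coefficient of dx_i ∧ dx_j in alpha ∧ beta is (alpha_i * beta_j - alpha_j * beta_i). Collecting: alpha ∧ beta = (y*(-3*x + 2*y)) dx ∧ dy.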